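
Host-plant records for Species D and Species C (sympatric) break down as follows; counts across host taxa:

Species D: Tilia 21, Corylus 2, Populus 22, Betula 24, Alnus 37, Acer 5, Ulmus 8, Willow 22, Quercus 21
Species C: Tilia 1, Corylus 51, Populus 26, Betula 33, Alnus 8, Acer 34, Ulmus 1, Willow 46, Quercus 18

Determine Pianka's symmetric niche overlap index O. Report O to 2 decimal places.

0.60

Proportions for Species D (n=162): 21/162=0.1296, 2/162=0.0123, 22/162=0.1358, 24/162=0.1481, 37/162=0.2284, 5/162=0.0309, 8/162=0.0494, 22/162=0.1358, 21/162=0.1296
Proportions for Species C (n=218): 1/218=0.0046, 51/218=0.2339, 26/218=0.1193, 33/218=0.1514, 8/218=0.0367, 34/218=0.1560, 1/218=0.0046, 46/218=0.2110, 18/218=0.0826
Σ p₁ᵢp₂ᵢ = 0.000596 + 0.002877 + 0.016201 + 0.022422 + 0.008382 + 0.004820 + 0.000227 + 0.028654 + 0.010705 = 0.094884
Σp_1ᵢ² = 0.1296² + 0.0123² + 0.1358² + 0.1481² + 0.2284² + 0.0309² + 0.0494² + 0.1358² + 0.1296² = 0.016796 + 0.000151 + 0.018442 + 0.021934 + 0.052167 + 0.000955 + 0.002440 + 0.018442 + 0.016796 = 0.148123
Σp_2ᵢ² = 0.0046² + 0.2339² + 0.1193² + 0.1514² + 0.0367² + 0.1560² + 0.0046² + 0.2110² + 0.0826² = 0.000021 + 0.054709 + 0.014232 + 0.022922 + 0.001347 + 0.024336 + 0.000021 + 0.044521 + 0.006823 = 0.168932
O = 0.094884 / √(0.148123 × 0.168932) = 0.094884 / 0.1581857 = 0.5998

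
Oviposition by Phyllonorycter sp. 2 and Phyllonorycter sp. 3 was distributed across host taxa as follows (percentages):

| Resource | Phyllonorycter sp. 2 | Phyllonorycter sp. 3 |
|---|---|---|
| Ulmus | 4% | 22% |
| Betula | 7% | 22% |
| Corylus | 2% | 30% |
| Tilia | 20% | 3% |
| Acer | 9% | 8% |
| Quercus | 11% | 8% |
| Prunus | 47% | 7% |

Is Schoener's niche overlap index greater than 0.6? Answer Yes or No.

Convert percentages to proportions (divide by 100).
Σ|p₁ᵢ − p₂ᵢ| = 0.18 + 0.15 + 0.28 + 0.17 + 0.01 + 0.03 + 0.40 = 1.22
D = 1 − ½ × 1.22 = 1 − 0.610 = 0.3900
D = 0.3900 < 0.6 → No.

No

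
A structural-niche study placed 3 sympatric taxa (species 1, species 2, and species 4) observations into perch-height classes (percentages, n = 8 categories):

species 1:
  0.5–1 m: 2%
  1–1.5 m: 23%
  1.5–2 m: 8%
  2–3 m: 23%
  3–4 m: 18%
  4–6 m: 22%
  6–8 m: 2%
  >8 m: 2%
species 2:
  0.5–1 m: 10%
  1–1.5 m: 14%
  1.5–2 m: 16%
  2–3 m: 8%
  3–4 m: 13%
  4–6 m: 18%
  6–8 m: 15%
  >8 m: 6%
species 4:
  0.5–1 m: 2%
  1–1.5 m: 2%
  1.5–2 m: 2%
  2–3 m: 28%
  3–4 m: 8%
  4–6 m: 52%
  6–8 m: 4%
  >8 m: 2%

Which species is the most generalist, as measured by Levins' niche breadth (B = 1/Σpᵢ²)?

Convert percentages to proportions (divide by 100).
Σp_1ᵢ² = 0.02² + 0.23² + 0.08² + 0.23² + 0.18² + 0.22² + 0.02² + 0.02² = 0.0004 + 0.0529 + 0.0064 + 0.0529 + 0.0324 + 0.0484 + 0.0004 + 0.0004 = 0.1942
B_1 = 1 / 0.1942 = 5.1493
Σp_2ᵢ² = 0.10² + 0.14² + 0.16² + 0.08² + 0.13² + 0.18² + 0.15² + 0.06² = 0.0100 + 0.0196 + 0.0256 + 0.0064 + 0.0169 + 0.0324 + 0.0225 + 0.0036 = 0.1370
B_2 = 1 / 0.1370 = 7.2993
Σp_4ᵢ² = 0.02² + 0.02² + 0.02² + 0.28² + 0.08² + 0.52² + 0.04² + 0.02² = 0.0004 + 0.0004 + 0.0004 + 0.0784 + 0.0064 + 0.2704 + 0.0016 + 0.0004 = 0.3584
B_4 = 1 / 0.3584 = 2.7902
Highest B → broadest niche (most generalist): species 2 (B = 7.30).

species 2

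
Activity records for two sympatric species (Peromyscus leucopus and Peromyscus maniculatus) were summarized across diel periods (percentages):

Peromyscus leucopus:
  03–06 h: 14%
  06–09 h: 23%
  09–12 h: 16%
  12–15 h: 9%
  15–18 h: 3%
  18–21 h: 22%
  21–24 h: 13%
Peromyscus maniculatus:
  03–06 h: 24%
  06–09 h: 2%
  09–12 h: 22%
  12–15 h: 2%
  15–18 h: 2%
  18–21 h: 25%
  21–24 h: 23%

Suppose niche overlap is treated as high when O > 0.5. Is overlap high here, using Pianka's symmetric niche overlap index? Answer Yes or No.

Yes

Convert percentages to proportions (divide by 100).
Σ p₁ᵢp₂ᵢ = 0.0336 + 0.0046 + 0.0352 + 0.0018 + 0.0006 + 0.0550 + 0.0299 = 0.1607
Σp_1ᵢ² = 0.14² + 0.23² + 0.16² + 0.09² + 0.03² + 0.22² + 0.13² = 0.0196 + 0.0529 + 0.0256 + 0.0081 + 0.0009 + 0.0484 + 0.0169 = 0.1724
Σp_2ᵢ² = 0.24² + 0.02² + 0.22² + 0.02² + 0.02² + 0.25² + 0.23² = 0.0576 + 0.0004 + 0.0484 + 0.0004 + 0.0004 + 0.0625 + 0.0529 = 0.2226
O = 0.1607 / √(0.1724 × 0.2226) = 0.1607 / 0.19590 = 0.8203
O = 0.8203 > 0.5 → Yes.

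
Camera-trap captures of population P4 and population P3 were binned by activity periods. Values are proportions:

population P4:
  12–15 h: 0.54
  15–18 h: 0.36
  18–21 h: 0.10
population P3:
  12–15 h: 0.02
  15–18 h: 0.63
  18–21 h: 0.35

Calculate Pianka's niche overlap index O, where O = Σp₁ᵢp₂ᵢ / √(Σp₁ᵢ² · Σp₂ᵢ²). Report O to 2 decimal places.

Σ p₁ᵢp₂ᵢ = 0.0108 + 0.2268 + 0.0350 = 0.2726
Σp_1ᵢ² = 0.54² + 0.36² + 0.10² = 0.2916 + 0.1296 + 0.0100 = 0.4312
Σp_2ᵢ² = 0.02² + 0.63² + 0.35² = 0.0004 + 0.3969 + 0.1225 = 0.5198
O = 0.2726 / √(0.4312 × 0.5198) = 0.2726 / 0.47343 = 0.5758

0.58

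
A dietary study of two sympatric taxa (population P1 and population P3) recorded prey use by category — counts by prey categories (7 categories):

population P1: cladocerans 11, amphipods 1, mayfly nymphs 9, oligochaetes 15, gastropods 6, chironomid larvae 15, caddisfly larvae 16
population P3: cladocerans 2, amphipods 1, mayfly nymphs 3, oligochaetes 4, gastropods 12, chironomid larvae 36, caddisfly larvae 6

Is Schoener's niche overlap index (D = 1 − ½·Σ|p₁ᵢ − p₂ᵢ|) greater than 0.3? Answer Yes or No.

Proportions for population P1 (n=73): 11/73=0.1507, 1/73=0.0137, 9/73=0.1233, 15/73=0.2055, 6/73=0.0822, 15/73=0.2055, 16/73=0.2192
Proportions for population P3 (n=64): 2/64=0.0313, 1/64=0.0156, 3/64=0.0469, 4/64=0.0625, 12/64=0.1875, 36/64=0.5625, 6/64=0.0938
Σ|p₁ᵢ − p₂ᵢ| = 0.1194 + 0.0019 + 0.0764 + 0.1430 + 0.1053 + 0.3570 + 0.1254 = 0.9284
D = 1 − ½ × 0.9284 = 1 − 0.46420 = 0.53580
D = 0.53580 > 0.3 → Yes.

Yes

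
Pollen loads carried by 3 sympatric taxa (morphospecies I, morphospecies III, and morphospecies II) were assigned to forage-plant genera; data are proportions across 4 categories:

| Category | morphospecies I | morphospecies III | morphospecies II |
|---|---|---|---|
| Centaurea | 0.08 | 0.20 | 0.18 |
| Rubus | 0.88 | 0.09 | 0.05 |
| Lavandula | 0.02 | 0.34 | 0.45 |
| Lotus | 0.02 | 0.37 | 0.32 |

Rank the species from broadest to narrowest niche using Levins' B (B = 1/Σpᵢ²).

morphospecies III > morphospecies II > morphospecies I

Σp_Iᵢ² = 0.08² + 0.88² + 0.02² + 0.02² = 0.0064 + 0.7744 + 0.0004 + 0.0004 = 0.7816
B_I = 1 / 0.7816 = 1.2794
Σp_IIIᵢ² = 0.20² + 0.09² + 0.34² + 0.37² = 0.0400 + 0.0081 + 0.1156 + 0.1369 = 0.3006
B_III = 1 / 0.3006 = 3.3267
Σp_IIᵢ² = 0.18² + 0.05² + 0.45² + 0.32² = 0.0324 + 0.0025 + 0.2025 + 0.1024 = 0.3398
B_II = 1 / 0.3398 = 2.9429
Ranking by B (broadest → narrowest): morphospecies III (3.33) > morphospecies II (2.94) > morphospecies I (1.28)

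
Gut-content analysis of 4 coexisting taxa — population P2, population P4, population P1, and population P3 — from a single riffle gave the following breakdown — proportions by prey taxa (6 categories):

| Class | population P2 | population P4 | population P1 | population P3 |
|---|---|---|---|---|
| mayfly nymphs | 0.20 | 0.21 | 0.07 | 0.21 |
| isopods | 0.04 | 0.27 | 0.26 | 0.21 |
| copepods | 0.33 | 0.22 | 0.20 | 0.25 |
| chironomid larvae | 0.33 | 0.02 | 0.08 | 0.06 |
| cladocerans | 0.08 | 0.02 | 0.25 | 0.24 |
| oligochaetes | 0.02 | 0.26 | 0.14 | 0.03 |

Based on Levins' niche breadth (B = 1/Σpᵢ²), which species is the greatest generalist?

Σp_P2ᵢ² = 0.20² + 0.04² + 0.33² + 0.33² + 0.08² + 0.02² = 0.0400 + 0.0016 + 0.1089 + 0.1089 + 0.0064 + 0.0004 = 0.2662
B_P2 = 1 / 0.2662 = 3.7566
Σp_P4ᵢ² = 0.21² + 0.27² + 0.22² + 0.02² + 0.02² + 0.26² = 0.0441 + 0.0729 + 0.0484 + 0.0004 + 0.0004 + 0.0676 = 0.2338
B_P4 = 1 / 0.2338 = 4.2772
Σp_P1ᵢ² = 0.07² + 0.26² + 0.20² + 0.08² + 0.25² + 0.14² = 0.0049 + 0.0676 + 0.0400 + 0.0064 + 0.0625 + 0.0196 = 0.2010
B_P1 = 1 / 0.2010 = 4.9751
Σp_P3ᵢ² = 0.21² + 0.21² + 0.25² + 0.06² + 0.24² + 0.03² = 0.0441 + 0.0441 + 0.0625 + 0.0036 + 0.0576 + 0.0009 = 0.2128
B_P3 = 1 / 0.2128 = 4.6992
Highest B → broadest niche (most generalist): population P1 (B = 4.98).

population P1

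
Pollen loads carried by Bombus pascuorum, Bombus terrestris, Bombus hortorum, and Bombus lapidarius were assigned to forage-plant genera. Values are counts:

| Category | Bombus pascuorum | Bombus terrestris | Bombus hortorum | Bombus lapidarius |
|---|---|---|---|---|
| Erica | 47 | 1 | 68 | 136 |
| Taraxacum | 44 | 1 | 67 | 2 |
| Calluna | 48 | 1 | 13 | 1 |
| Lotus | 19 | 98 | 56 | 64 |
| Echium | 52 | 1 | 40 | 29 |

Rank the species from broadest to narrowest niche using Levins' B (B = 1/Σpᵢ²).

Proportions for Bombus pascuorum (n=210): 47/210=0.2238, 44/210=0.2095, 48/210=0.2286, 19/210=0.0905, 52/210=0.2476
Proportions for Bombus terrestris (n=102): 1/102=0.0098, 1/102=0.0098, 1/102=0.0098, 98/102=0.9608, 1/102=0.0098
Proportions for Bombus hortorum (n=244): 68/244=0.2787, 67/244=0.2746, 13/244=0.0533, 56/244=0.2295, 40/244=0.1639
Proportions for Bombus lapidarius (n=232): 136/232=0.5862, 2/232=0.0086, 1/232=0.0043, 64/232=0.2759, 29/232=0.1250
Σp_pascᵢ² = 0.2238² + 0.2095² + 0.2286² + 0.0905² + 0.2476² = 0.050086 + 0.043890 + 0.052258 + 0.008190 + 0.061306 = 0.215730
B_pasc = 1 / 0.215730 = 4.6354
Σp_terrᵢ² = 0.0098² + 0.0098² + 0.0098² + 0.9608² + 0.0098² = 0.000096 + 0.000096 + 0.000096 + 0.923137 + 0.000096 = 0.923521
B_terr = 1 / 0.923521 = 1.0828
Σp_hortᵢ² = 0.2787² + 0.2746² + 0.0533² + 0.2295² + 0.1639² = 0.077674 + 0.075405 + 0.002841 + 0.052670 + 0.026863 = 0.235453
B_hort = 1 / 0.235453 = 4.2471
Σp_lapiᵢ² = 0.5862² + 0.0086² + 0.0043² + 0.2759² + 0.1250² = 0.343630 + 0.000074 + 0.000018 + 0.076121 + 0.015625 = 0.435468
B_lapi = 1 / 0.435468 = 2.2964
Ranking by B (broadest → narrowest): Bombus pascuorum (4.64) > Bombus hortorum (4.25) > Bombus lapidarius (2.30) > Bombus terrestris (1.08)

Bombus pascuorum > Bombus hortorum > Bombus lapidarius > Bombus terrestris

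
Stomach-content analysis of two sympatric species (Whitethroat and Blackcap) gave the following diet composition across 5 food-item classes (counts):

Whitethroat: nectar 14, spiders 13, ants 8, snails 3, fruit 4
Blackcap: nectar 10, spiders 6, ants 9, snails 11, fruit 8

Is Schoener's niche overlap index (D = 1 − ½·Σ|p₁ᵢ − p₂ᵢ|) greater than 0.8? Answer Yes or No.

No

Proportions for Whitethroat (n=42): 14/42=0.3333, 13/42=0.3095, 8/42=0.1905, 3/42=0.0714, 4/42=0.0952
Proportions for Blackcap (n=44): 10/44=0.2273, 6/44=0.1364, 9/44=0.2045, 11/44=0.2500, 8/44=0.1818
Σ|p₁ᵢ − p₂ᵢ| = 0.1060 + 0.1731 + 0.0140 + 0.1786 + 0.0866 = 0.5583
D = 1 − ½ × 0.5583 = 1 − 0.27915 = 0.72085
D = 0.72085 < 0.8 → No.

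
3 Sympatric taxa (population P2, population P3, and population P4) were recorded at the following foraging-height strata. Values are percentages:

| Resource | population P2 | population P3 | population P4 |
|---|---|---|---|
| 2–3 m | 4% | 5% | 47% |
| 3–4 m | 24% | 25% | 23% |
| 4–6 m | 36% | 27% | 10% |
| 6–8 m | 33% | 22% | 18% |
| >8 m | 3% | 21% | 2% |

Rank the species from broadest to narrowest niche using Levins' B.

Convert percentages to proportions (divide by 100).
Σp_P2ᵢ² = 0.04² + 0.24² + 0.36² + 0.33² + 0.03² = 0.0016 + 0.0576 + 0.1296 + 0.1089 + 0.0009 = 0.2986
B_P2 = 1 / 0.2986 = 3.3490
Σp_P3ᵢ² = 0.05² + 0.25² + 0.27² + 0.22² + 0.21² = 0.0025 + 0.0625 + 0.0729 + 0.0484 + 0.0441 = 0.2304
B_P3 = 1 / 0.2304 = 4.3403
Σp_P4ᵢ² = 0.47² + 0.23² + 0.10² + 0.18² + 0.02² = 0.2209 + 0.0529 + 0.0100 + 0.0324 + 0.0004 = 0.3166
B_P4 = 1 / 0.3166 = 3.1586
Ranking by B (broadest → narrowest): population P3 (4.34) > population P2 (3.35) > population P4 (3.16)

population P3 > population P2 > population P4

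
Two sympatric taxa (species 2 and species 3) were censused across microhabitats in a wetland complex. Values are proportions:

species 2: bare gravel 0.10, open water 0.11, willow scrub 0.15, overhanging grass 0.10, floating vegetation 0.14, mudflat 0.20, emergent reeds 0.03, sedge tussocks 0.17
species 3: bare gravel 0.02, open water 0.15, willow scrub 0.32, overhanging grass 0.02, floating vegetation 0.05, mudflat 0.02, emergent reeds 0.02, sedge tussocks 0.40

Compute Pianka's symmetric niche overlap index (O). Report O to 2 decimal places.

Σ p₁ᵢp₂ᵢ = 0.0020 + 0.0165 + 0.0480 + 0.0020 + 0.0070 + 0.0040 + 0.0006 + 0.0680 = 0.1481
Σp_1ᵢ² = 0.10² + 0.11² + 0.15² + 0.10² + 0.14² + 0.20² + 0.03² + 0.17² = 0.0100 + 0.0121 + 0.0225 + 0.0100 + 0.0196 + 0.0400 + 0.0009 + 0.0289 = 0.1440
Σp_2ᵢ² = 0.02² + 0.15² + 0.32² + 0.02² + 0.05² + 0.02² + 0.02² + 0.40² = 0.0004 + 0.0225 + 0.1024 + 0.0004 + 0.0025 + 0.0004 + 0.0004 + 0.1600 = 0.2890
O = 0.1481 / √(0.1440 × 0.2890) = 0.1481 / 0.20400 = 0.7260

0.73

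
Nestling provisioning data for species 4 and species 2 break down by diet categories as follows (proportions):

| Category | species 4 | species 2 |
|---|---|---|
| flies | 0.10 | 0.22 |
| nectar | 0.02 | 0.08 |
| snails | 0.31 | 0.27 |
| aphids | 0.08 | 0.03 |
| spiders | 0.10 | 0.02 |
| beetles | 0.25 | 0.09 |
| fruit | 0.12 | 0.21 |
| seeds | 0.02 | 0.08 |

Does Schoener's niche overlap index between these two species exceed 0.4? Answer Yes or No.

Σ|p₁ᵢ − p₂ᵢ| = 0.12 + 0.06 + 0.04 + 0.05 + 0.08 + 0.16 + 0.09 + 0.06 = 0.66
D = 1 − ½ × 0.66 = 1 − 0.330 = 0.6700
D = 0.6700 > 0.4 → Yes.

Yes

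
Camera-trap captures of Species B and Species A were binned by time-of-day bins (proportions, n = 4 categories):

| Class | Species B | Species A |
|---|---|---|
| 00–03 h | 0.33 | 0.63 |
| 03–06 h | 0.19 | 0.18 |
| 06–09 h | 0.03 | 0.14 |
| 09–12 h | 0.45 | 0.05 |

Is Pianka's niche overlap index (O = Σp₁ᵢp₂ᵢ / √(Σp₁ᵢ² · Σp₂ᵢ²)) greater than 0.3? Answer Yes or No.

Σ p₁ᵢp₂ᵢ = 0.2079 + 0.0342 + 0.0042 + 0.0225 = 0.2688
Σp_1ᵢ² = 0.33² + 0.19² + 0.03² + 0.45² = 0.1089 + 0.0361 + 0.0009 + 0.2025 = 0.3484
Σp_2ᵢ² = 0.63² + 0.18² + 0.14² + 0.05² = 0.3969 + 0.0324 + 0.0196 + 0.0025 = 0.4514
O = 0.2688 / √(0.3484 × 0.4514) = 0.2688 / 0.39657 = 0.6778
O = 0.6778 > 0.3 → Yes.

Yes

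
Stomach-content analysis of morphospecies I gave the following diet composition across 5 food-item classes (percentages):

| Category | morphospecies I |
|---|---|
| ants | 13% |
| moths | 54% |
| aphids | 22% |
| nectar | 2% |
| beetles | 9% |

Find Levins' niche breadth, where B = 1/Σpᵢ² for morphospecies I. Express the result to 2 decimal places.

2.74

Convert percentages to proportions (divide by 100).
Σpᵢ² = 0.13² + 0.54² + 0.22² + 0.02² + 0.09² = 0.0169 + 0.2916 + 0.0484 + 0.0004 + 0.0081 = 0.3654
B = 1 / 0.3654 = 2.7367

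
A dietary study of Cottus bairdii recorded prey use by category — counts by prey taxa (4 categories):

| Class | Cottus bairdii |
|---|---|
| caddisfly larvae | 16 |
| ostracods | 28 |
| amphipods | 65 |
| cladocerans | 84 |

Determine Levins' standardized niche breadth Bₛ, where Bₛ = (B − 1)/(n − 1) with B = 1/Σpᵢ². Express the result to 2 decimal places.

0.67

Proportions for Cottus bairdii (n=193): 16/193=0.0829, 28/193=0.1451, 65/193=0.3368, 84/193=0.4352
Σpᵢ² = 0.0829² + 0.1451² + 0.3368² + 0.4352² = 0.006872 + 0.021054 + 0.113434 + 0.189399 = 0.330759
B = 1 / 0.330759 = 3.0233
Bₛ = (B − 1)/(n − 1) = (3.0233 − 1)/(4 − 1) = 2.0233/3 = 0.6744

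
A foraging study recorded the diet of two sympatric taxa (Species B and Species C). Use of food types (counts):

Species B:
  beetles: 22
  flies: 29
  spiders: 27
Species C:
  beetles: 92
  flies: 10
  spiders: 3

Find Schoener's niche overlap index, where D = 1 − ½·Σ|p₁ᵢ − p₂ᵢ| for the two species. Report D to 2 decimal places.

0.41

Proportions for Species B (n=78): 22/78=0.2821, 29/78=0.3718, 27/78=0.3462
Proportions for Species C (n=105): 92/105=0.8762, 10/105=0.0952, 3/105=0.0286
Σ|p₁ᵢ − p₂ᵢ| = 0.5941 + 0.2766 + 0.3176 = 1.1883
D = 1 − ½ × 1.1883 = 1 − 0.59415 = 0.40585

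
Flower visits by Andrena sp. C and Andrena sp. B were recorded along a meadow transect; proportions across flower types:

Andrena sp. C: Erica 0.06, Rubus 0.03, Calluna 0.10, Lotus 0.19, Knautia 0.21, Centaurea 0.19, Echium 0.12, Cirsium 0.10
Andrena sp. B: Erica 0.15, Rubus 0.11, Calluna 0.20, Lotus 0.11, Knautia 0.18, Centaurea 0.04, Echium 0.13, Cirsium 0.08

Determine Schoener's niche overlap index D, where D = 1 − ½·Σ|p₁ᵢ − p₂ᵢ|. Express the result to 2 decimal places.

0.72

Σ|p₁ᵢ − p₂ᵢ| = 0.09 + 0.08 + 0.10 + 0.08 + 0.03 + 0.15 + 0.01 + 0.02 = 0.56
D = 1 − ½ × 0.56 = 1 − 0.280 = 0.7200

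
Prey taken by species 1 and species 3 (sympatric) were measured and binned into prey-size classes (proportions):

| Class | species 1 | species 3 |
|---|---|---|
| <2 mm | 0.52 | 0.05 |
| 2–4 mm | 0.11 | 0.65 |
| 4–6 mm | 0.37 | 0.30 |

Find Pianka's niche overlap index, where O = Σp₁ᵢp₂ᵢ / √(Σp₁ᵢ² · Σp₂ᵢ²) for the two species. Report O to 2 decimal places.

Σ p₁ᵢp₂ᵢ = 0.0260 + 0.0715 + 0.1110 = 0.2085
Σp_1ᵢ² = 0.52² + 0.11² + 0.37² = 0.2704 + 0.0121 + 0.1369 = 0.4194
Σp_2ᵢ² = 0.05² + 0.65² + 0.30² = 0.0025 + 0.4225 + 0.0900 = 0.5150
O = 0.2085 / √(0.4194 × 0.5150) = 0.2085 / 0.46475 = 0.4486

0.45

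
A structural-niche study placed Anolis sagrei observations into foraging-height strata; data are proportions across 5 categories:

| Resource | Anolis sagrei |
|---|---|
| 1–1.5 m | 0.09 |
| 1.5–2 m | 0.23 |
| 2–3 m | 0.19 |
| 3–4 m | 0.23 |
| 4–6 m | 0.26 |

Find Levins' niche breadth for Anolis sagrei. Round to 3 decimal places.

4.596

Σpᵢ² = 0.09² + 0.23² + 0.19² + 0.23² + 0.26² = 0.0081 + 0.0529 + 0.0361 + 0.0529 + 0.0676 = 0.2176
B = 1 / 0.2176 = 4.59559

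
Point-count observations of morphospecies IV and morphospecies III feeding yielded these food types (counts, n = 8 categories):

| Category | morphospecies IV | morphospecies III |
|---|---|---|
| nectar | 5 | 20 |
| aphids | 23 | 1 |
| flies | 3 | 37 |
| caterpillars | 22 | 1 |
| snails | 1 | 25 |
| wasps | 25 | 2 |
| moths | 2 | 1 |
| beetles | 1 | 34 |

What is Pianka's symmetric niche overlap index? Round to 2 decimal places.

Proportions for morphospecies IV (n=82): 5/82=0.0610, 23/82=0.2805, 3/82=0.0366, 22/82=0.2683, 1/82=0.0122, 25/82=0.3049, 2/82=0.0244, 1/82=0.0122
Proportions for morphospecies III (n=121): 20/121=0.1653, 1/121=0.0083, 37/121=0.3058, 1/121=0.0083, 25/121=0.2066, 2/121=0.0165, 1/121=0.0083, 34/121=0.2810
Σ p₁ᵢp₂ᵢ = 0.010083 + 0.002328 + 0.011192 + 0.002227 + 0.002521 + 0.005031 + 0.000203 + 0.003428 = 0.037013
Σp_1ᵢ² = 0.0610² + 0.2805² + 0.0366² + 0.2683² + 0.0122² + 0.3049² + 0.0244² + 0.0122² = 0.003721 + 0.078680 + 0.001340 + 0.071985 + 0.000149 + 0.092964 + 0.000595 + 0.000149 = 0.249583
Σp_2ᵢ² = 0.1653² + 0.0083² + 0.3058² + 0.0083² + 0.2066² + 0.0165² + 0.0083² + 0.2810² = 0.027324 + 0.000069 + 0.093514 + 0.000069 + 0.042684 + 0.000272 + 0.000069 + 0.078961 = 0.242962
O = 0.037013 / √(0.249583 × 0.242962) = 0.037013 / 0.2462502 = 0.1503

0.15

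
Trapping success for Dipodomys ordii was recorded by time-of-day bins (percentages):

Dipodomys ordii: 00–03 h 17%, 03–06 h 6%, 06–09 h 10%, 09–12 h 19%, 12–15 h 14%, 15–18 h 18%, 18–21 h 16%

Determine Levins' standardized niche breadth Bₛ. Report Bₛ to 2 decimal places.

0.90

Convert percentages to proportions (divide by 100).
Σpᵢ² = 0.17² + 0.06² + 0.10² + 0.19² + 0.14² + 0.18² + 0.16² = 0.0289 + 0.0036 + 0.0100 + 0.0361 + 0.0196 + 0.0324 + 0.0256 = 0.1562
B = 1 / 0.1562 = 6.4020
Bₛ = (B − 1)/(n − 1) = (6.4020 − 1)/(7 − 1) = 5.4020/6 = 0.9003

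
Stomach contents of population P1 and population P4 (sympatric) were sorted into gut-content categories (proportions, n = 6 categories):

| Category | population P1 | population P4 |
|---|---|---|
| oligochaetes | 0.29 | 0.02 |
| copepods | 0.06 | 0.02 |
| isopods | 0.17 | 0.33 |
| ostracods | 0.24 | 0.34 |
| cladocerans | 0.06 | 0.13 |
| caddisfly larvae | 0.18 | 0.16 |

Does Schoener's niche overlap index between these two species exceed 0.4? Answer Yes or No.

Yes

Σ|p₁ᵢ − p₂ᵢ| = 0.27 + 0.04 + 0.16 + 0.10 + 0.07 + 0.02 = 0.66
D = 1 − ½ × 0.66 = 1 − 0.330 = 0.6700
D = 0.6700 > 0.4 → Yes.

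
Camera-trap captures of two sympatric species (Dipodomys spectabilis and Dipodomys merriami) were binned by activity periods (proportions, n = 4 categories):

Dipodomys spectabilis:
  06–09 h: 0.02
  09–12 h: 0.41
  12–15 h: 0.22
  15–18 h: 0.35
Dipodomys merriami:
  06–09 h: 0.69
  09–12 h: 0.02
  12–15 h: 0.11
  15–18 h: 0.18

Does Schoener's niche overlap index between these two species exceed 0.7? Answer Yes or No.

No

Σ|p₁ᵢ − p₂ᵢ| = 0.67 + 0.39 + 0.11 + 0.17 = 1.34
D = 1 − ½ × 1.34 = 1 − 0.670 = 0.3300
D = 0.3300 < 0.7 → No.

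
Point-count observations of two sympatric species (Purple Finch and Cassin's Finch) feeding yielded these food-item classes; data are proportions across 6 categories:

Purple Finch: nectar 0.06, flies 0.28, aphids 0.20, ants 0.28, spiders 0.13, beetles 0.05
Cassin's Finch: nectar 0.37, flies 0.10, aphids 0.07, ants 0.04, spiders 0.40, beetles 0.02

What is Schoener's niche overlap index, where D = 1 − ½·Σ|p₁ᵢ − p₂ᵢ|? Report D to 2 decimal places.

0.42

Σ|p₁ᵢ − p₂ᵢ| = 0.31 + 0.18 + 0.13 + 0.24 + 0.27 + 0.03 = 1.16
D = 1 − ½ × 1.16 = 1 − 0.580 = 0.4200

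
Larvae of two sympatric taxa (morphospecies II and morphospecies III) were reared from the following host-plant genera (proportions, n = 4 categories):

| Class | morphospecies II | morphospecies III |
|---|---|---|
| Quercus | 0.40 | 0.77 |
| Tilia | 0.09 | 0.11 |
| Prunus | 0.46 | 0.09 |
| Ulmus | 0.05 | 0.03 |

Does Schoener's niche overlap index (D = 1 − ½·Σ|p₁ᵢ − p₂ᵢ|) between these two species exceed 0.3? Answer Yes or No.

Σ|p₁ᵢ − p₂ᵢ| = 0.37 + 0.02 + 0.37 + 0.02 = 0.78
D = 1 − ½ × 0.78 = 1 − 0.390 = 0.6100
D = 0.6100 > 0.3 → Yes.

Yes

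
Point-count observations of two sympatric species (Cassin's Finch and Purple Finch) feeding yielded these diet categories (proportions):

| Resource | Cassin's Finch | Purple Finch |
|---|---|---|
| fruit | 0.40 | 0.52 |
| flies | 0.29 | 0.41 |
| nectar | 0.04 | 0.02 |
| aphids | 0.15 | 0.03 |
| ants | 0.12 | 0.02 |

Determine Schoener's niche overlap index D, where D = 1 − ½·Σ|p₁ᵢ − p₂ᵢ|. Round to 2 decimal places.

Σ|p₁ᵢ − p₂ᵢ| = 0.12 + 0.12 + 0.02 + 0.12 + 0.10 = 0.48
D = 1 − ½ × 0.48 = 1 − 0.240 = 0.7600

0.76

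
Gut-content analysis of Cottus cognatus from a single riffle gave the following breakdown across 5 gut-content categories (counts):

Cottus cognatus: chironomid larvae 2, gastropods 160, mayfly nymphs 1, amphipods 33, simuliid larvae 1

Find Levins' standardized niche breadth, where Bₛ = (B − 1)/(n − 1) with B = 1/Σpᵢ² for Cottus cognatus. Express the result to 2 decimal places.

Proportions for Cottus cognatus (n=197): 2/197=0.0102, 160/197=0.8122, 1/197=0.0051, 33/197=0.1675, 1/197=0.0051
Σpᵢ² = 0.0102² + 0.8122² + 0.0051² + 0.1675² + 0.0051² = 0.000104 + 0.659669 + 0.000026 + 0.028056 + 0.000026 = 0.687881
B = 1 / 0.687881 = 1.4537
Bₛ = (B − 1)/(n − 1) = (1.4537 − 1)/(5 − 1) = 0.4537/4 = 0.1134

0.11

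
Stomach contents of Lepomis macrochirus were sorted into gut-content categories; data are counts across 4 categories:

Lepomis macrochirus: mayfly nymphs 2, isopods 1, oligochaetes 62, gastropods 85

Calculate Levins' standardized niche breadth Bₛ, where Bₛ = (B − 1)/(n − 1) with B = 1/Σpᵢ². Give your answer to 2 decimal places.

Proportions for Lepomis macrochirus (n=150): 2/150=0.0133, 1/150=0.0067, 62/150=0.4133, 85/150=0.5667
Σpᵢ² = 0.0133² + 0.0067² + 0.4133² + 0.5667² = 0.000177 + 0.000045 + 0.170817 + 0.321149 = 0.492188
B = 1 / 0.492188 = 2.0317
Bₛ = (B − 1)/(n − 1) = (2.0317 − 1)/(4 − 1) = 1.0317/3 = 0.3439

0.34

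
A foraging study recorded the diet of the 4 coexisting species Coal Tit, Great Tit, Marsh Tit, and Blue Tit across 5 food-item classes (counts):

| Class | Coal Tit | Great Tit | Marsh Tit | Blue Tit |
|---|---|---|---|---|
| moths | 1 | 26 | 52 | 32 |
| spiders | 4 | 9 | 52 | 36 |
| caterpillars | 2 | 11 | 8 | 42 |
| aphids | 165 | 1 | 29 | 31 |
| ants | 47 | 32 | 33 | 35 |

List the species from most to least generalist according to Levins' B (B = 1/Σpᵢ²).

Blue Tit > Marsh Tit > Great Tit > Coal Tit

Proportions for Coal Tit (n=219): 1/219=0.0046, 4/219=0.0183, 2/219=0.0091, 165/219=0.7534, 47/219=0.2146
Proportions for Great Tit (n=79): 26/79=0.3291, 9/79=0.1139, 11/79=0.1392, 1/79=0.0127, 32/79=0.4051
Proportions for Marsh Tit (n=174): 52/174=0.2989, 52/174=0.2989, 8/174=0.0460, 29/174=0.1667, 33/174=0.1897
Proportions for Blue Tit (n=176): 32/176=0.1818, 36/176=0.2045, 42/176=0.2386, 31/176=0.1761, 35/176=0.1989
Σp_Coalᵢ² = 0.0046² + 0.0183² + 0.0091² + 0.7534² + 0.2146² = 0.000021 + 0.000335 + 0.000083 + 0.567612 + 0.046053 = 0.614104
B_Coal = 1 / 0.614104 = 1.6284
Σp_Greaᵢ² = 0.3291² + 0.1139² + 0.1392² + 0.0127² + 0.4051² = 0.108307 + 0.012973 + 0.019377 + 0.000161 + 0.164106 = 0.304924
B_Grea = 1 / 0.304924 = 3.2795
Σp_Marsᵢ² = 0.2989² + 0.2989² + 0.0460² + 0.1667² + 0.1897² = 0.089341 + 0.089341 + 0.002116 + 0.027789 + 0.035986 = 0.244573
B_Mars = 1 / 0.244573 = 4.0888
Σp_Blueᵢ² = 0.1818² + 0.2045² + 0.2386² + 0.1761² + 0.1989² = 0.033051 + 0.041820 + 0.056930 + 0.031011 + 0.039561 = 0.202373
B_Blue = 1 / 0.202373 = 4.9414
Ranking by B (broadest → narrowest): Blue Tit (4.94) > Marsh Tit (4.09) > Great Tit (3.28) > Coal Tit (1.63)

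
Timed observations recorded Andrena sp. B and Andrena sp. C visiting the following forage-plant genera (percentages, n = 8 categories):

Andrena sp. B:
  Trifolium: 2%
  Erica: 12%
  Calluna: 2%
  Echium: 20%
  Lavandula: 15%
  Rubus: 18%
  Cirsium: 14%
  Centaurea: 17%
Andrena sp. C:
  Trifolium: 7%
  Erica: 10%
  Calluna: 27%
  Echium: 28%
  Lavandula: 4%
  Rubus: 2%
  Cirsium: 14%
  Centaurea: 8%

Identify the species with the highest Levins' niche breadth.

Convert percentages to proportions (divide by 100).
Σp_Bᵢ² = 0.02² + 0.12² + 0.02² + 0.20² + 0.15² + 0.18² + 0.14² + 0.17² = 0.0004 + 0.0144 + 0.0004 + 0.0400 + 0.0225 + 0.0324 + 0.0196 + 0.0289 = 0.1586
B_B = 1 / 0.1586 = 6.3052
Σp_Cᵢ² = 0.07² + 0.10² + 0.27² + 0.28² + 0.04² + 0.02² + 0.14² + 0.08² = 0.0049 + 0.0100 + 0.0729 + 0.0784 + 0.0016 + 0.0004 + 0.0196 + 0.0064 = 0.1942
B_C = 1 / 0.1942 = 5.1493
Highest B → broadest niche (most generalist): Andrena sp. B (B = 6.31).

Andrena sp. B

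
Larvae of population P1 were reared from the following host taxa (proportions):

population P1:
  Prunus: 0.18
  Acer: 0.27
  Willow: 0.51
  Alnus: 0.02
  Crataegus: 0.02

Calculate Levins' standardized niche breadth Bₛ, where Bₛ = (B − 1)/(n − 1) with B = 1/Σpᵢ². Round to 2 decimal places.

0.43

Σpᵢ² = 0.18² + 0.27² + 0.51² + 0.02² + 0.02² = 0.0324 + 0.0729 + 0.2601 + 0.0004 + 0.0004 = 0.3662
B = 1 / 0.3662 = 2.7307
Bₛ = (B − 1)/(n − 1) = (2.7307 − 1)/(5 − 1) = 1.7307/4 = 0.4327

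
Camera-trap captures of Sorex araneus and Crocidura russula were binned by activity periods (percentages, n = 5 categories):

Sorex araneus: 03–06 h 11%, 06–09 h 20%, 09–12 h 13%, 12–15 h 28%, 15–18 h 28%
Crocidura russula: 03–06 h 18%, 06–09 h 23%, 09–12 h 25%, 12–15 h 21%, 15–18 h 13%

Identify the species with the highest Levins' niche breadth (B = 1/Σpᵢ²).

Convert percentages to proportions (divide by 100).
Σp_aranᵢ² = 0.11² + 0.20² + 0.13² + 0.28² + 0.28² = 0.0121 + 0.0400 + 0.0169 + 0.0784 + 0.0784 = 0.2258
B_aran = 1 / 0.2258 = 4.4287
Σp_russᵢ² = 0.18² + 0.23² + 0.25² + 0.21² + 0.13² = 0.0324 + 0.0529 + 0.0625 + 0.0441 + 0.0169 = 0.2088
B_russ = 1 / 0.2088 = 4.7893
Highest B → broadest niche (most generalist): Crocidura russula (B = 4.79).

Crocidura russula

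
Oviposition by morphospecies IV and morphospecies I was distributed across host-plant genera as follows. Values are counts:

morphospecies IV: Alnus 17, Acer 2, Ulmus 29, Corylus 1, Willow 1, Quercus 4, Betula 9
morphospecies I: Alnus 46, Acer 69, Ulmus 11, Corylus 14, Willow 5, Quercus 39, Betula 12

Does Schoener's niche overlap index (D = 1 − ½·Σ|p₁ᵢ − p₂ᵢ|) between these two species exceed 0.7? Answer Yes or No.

Proportions for morphospecies IV (n=63): 17/63=0.2698, 2/63=0.0317, 29/63=0.4603, 1/63=0.0159, 1/63=0.0159, 4/63=0.0635, 9/63=0.1429
Proportions for morphospecies I (n=196): 46/196=0.2347, 69/196=0.3520, 11/196=0.0561, 14/196=0.0714, 5/196=0.0255, 39/196=0.1990, 12/196=0.0612
Σ|p₁ᵢ − p₂ᵢ| = 0.0351 + 0.3203 + 0.4042 + 0.0555 + 0.0096 + 0.1355 + 0.0817 = 1.0419
D = 1 − ½ × 1.0419 = 1 − 0.52095 = 0.47905
D = 0.47905 < 0.7 → No.

No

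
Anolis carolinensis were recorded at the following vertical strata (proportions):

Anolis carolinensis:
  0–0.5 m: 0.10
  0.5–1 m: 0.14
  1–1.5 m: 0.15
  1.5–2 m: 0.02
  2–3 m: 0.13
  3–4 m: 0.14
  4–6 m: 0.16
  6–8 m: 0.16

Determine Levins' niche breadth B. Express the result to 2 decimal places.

Σpᵢ² = 0.10² + 0.14² + 0.15² + 0.02² + 0.13² + 0.14² + 0.16² + 0.16² = 0.0100 + 0.0196 + 0.0225 + 0.0004 + 0.0169 + 0.0196 + 0.0256 + 0.0256 = 0.1402
B = 1 / 0.1402 = 7.1327

7.13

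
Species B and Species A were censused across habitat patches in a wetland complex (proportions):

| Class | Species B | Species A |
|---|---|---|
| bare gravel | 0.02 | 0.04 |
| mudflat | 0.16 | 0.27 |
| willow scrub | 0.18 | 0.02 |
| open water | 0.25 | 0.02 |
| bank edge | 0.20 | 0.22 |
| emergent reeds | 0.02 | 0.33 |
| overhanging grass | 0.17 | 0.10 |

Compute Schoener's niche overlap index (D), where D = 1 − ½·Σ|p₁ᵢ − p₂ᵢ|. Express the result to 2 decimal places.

Σ|p₁ᵢ − p₂ᵢ| = 0.02 + 0.11 + 0.16 + 0.23 + 0.02 + 0.31 + 0.07 = 0.92
D = 1 − ½ × 0.92 = 1 − 0.460 = 0.5400

0.54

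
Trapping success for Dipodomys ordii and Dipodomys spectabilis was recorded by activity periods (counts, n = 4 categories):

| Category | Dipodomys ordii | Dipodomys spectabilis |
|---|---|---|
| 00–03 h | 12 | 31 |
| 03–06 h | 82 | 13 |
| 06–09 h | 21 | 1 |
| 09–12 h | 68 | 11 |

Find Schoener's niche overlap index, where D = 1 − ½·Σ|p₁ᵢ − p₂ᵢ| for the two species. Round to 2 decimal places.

Proportions for Dipodomys ordii (n=183): 12/183=0.0656, 82/183=0.4481, 21/183=0.1148, 68/183=0.3716
Proportions for Dipodomys spectabilis (n=56): 31/56=0.5536, 13/56=0.2321, 1/56=0.0179, 11/56=0.1964
Σ|p₁ᵢ − p₂ᵢ| = 0.4880 + 0.2160 + 0.0969 + 0.1752 = 0.9761
D = 1 − ½ × 0.9761 = 1 − 0.48805 = 0.51195

0.51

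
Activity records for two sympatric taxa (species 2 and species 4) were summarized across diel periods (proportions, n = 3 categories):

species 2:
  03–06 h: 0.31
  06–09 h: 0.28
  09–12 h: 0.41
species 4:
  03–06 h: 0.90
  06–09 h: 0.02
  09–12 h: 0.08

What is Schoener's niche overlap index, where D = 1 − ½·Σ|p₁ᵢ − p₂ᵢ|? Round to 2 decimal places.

Σ|p₁ᵢ − p₂ᵢ| = 0.59 + 0.26 + 0.33 = 1.18
D = 1 − ½ × 1.18 = 1 − 0.590 = 0.4100

0.41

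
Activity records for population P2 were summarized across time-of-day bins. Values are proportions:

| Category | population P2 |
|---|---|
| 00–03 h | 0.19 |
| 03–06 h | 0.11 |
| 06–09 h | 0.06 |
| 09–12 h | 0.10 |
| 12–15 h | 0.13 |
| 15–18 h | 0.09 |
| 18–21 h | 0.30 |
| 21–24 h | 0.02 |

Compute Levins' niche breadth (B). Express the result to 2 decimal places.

Σpᵢ² = 0.19² + 0.11² + 0.06² + 0.10² + 0.13² + 0.09² + 0.30² + 0.02² = 0.0361 + 0.0121 + 0.0036 + 0.0100 + 0.0169 + 0.0081 + 0.0900 + 0.0004 = 0.1772
B = 1 / 0.1772 = 5.6433

5.64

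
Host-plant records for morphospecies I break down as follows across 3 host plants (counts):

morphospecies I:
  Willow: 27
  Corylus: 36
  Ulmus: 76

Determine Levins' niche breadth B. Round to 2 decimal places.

Proportions for morphospecies I (n=139): 27/139=0.1942, 36/139=0.2590, 76/139=0.5468
Σpᵢ² = 0.1942² + 0.2590² + 0.5468² = 0.037714 + 0.067081 + 0.298990 = 0.403785
B = 1 / 0.403785 = 2.4766

2.48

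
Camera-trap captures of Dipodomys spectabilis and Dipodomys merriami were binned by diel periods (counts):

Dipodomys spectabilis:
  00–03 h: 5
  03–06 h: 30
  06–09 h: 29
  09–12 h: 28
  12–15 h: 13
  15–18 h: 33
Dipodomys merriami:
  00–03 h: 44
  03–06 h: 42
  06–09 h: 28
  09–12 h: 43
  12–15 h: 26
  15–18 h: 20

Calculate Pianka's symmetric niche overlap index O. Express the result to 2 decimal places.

0.85

Proportions for Dipodomys spectabilis (n=138): 5/138=0.0362, 30/138=0.2174, 29/138=0.2101, 28/138=0.2029, 13/138=0.0942, 33/138=0.2391
Proportions for Dipodomys merriami (n=203): 44/203=0.2167, 42/203=0.2069, 28/203=0.1379, 43/203=0.2118, 26/203=0.1281, 20/203=0.0985
Σ p₁ᵢp₂ᵢ = 0.007845 + 0.044980 + 0.028973 + 0.042974 + 0.012067 + 0.023551 = 0.160390
Σp_1ᵢ² = 0.0362² + 0.2174² + 0.2101² + 0.2029² + 0.0942² + 0.2391² = 0.001310 + 0.047263 + 0.044142 + 0.041168 + 0.008874 + 0.057169 = 0.199926
Σp_2ᵢ² = 0.2167² + 0.2069² + 0.1379² + 0.2118² + 0.1281² + 0.0985² = 0.046959 + 0.042808 + 0.019016 + 0.044859 + 0.016410 + 0.009702 = 0.179754
O = 0.160390 / √(0.199926 × 0.179754) = 0.160390 / 0.1895719 = 0.8461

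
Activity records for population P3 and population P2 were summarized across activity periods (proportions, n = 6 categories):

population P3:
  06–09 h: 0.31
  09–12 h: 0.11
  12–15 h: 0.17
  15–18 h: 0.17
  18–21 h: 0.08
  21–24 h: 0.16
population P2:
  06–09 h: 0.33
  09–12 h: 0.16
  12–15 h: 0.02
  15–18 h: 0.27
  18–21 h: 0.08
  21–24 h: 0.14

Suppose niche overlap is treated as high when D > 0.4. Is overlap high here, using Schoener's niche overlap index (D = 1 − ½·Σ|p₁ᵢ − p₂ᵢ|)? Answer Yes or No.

Σ|p₁ᵢ − p₂ᵢ| = 0.02 + 0.05 + 0.15 + 0.10 + 0.00 + 0.02 = 0.34
D = 1 − ½ × 0.34 = 1 − 0.170 = 0.8300
D = 0.8300 > 0.4 → Yes.

Yes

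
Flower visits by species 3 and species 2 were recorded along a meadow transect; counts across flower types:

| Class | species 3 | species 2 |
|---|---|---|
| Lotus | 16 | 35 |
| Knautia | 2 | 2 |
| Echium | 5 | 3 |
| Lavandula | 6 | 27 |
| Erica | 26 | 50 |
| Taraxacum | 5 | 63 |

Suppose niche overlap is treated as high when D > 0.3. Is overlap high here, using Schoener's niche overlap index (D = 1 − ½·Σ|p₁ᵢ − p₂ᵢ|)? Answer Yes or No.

Yes

Proportions for species 3 (n=60): 16/60=0.2667, 2/60=0.0333, 5/60=0.0833, 6/60=0.1000, 26/60=0.4333, 5/60=0.0833
Proportions for species 2 (n=180): 35/180=0.1944, 2/180=0.0111, 3/180=0.0167, 27/180=0.1500, 50/180=0.2778, 63/180=0.3500
Σ|p₁ᵢ − p₂ᵢ| = 0.0723 + 0.0222 + 0.0666 + 0.0500 + 0.1555 + 0.2667 = 0.6333
D = 1 − ½ × 0.6333 = 1 − 0.31665 = 0.68335
D = 0.68335 > 0.3 → Yes.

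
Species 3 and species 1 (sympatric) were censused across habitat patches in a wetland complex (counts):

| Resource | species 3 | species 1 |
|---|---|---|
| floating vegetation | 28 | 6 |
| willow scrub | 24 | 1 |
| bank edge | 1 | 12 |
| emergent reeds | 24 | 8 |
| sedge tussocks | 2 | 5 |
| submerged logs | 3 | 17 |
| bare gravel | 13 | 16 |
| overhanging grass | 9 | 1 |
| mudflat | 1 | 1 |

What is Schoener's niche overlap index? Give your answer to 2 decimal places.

Proportions for species 3 (n=105): 28/105=0.2667, 24/105=0.2286, 1/105=0.0095, 24/105=0.2286, 2/105=0.0190, 3/105=0.0286, 13/105=0.1238, 9/105=0.0857, 1/105=0.0095
Proportions for species 1 (n=67): 6/67=0.0896, 1/67=0.0149, 12/67=0.1791, 8/67=0.1194, 5/67=0.0746, 17/67=0.2537, 16/67=0.2388, 1/67=0.0149, 1/67=0.0149
Σ|p₁ᵢ − p₂ᵢ| = 0.1771 + 0.2137 + 0.1696 + 0.1092 + 0.0556 + 0.2251 + 0.1150 + 0.0708 + 0.0054 = 1.1415
D = 1 − ½ × 1.1415 = 1 − 0.57075 = 0.42925

0.43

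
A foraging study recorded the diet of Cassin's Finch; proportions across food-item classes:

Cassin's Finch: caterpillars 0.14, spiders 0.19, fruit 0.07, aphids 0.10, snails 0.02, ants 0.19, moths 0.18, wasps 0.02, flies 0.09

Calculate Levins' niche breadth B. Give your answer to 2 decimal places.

6.76

Σpᵢ² = 0.14² + 0.19² + 0.07² + 0.10² + 0.02² + 0.19² + 0.18² + 0.02² + 0.09² = 0.0196 + 0.0361 + 0.0049 + 0.0100 + 0.0004 + 0.0361 + 0.0324 + 0.0004 + 0.0081 = 0.1480
B = 1 / 0.1480 = 6.7568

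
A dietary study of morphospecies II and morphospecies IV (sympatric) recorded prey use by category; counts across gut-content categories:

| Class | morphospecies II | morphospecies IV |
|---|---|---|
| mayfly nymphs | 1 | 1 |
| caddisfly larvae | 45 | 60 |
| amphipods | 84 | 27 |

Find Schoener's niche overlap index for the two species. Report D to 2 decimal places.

Proportions for morphospecies II (n=130): 1/130=0.0077, 45/130=0.3462, 84/130=0.6462
Proportions for morphospecies IV (n=88): 1/88=0.0114, 60/88=0.6818, 27/88=0.3068
Σ|p₁ᵢ − p₂ᵢ| = 0.0037 + 0.3356 + 0.3394 = 0.6787
D = 1 − ½ × 0.6787 = 1 − 0.33935 = 0.66065

0.66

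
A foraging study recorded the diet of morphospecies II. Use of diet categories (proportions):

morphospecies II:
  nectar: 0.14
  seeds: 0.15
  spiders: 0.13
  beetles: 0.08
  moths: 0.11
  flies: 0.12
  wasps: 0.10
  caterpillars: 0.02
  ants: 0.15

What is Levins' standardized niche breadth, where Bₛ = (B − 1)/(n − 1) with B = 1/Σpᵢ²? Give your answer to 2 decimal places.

0.88

Σpᵢ² = 0.14² + 0.15² + 0.13² + 0.08² + 0.11² + 0.12² + 0.10² + 0.02² + 0.15² = 0.0196 + 0.0225 + 0.0169 + 0.0064 + 0.0121 + 0.0144 + 0.0100 + 0.0004 + 0.0225 = 0.1248
B = 1 / 0.1248 = 8.0128
Bₛ = (B − 1)/(n − 1) = (8.0128 − 1)/(9 − 1) = 7.0128/8 = 0.8766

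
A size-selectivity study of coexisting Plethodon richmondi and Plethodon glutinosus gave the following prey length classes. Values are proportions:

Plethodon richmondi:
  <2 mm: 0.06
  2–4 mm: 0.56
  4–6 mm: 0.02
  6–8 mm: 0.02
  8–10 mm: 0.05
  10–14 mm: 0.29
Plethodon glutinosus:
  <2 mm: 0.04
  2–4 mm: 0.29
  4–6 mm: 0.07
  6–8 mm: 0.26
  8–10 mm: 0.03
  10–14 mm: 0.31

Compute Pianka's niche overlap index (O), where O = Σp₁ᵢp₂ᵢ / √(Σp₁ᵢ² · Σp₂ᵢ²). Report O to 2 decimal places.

0.82

Σ p₁ᵢp₂ᵢ = 0.0024 + 0.1624 + 0.0014 + 0.0052 + 0.0015 + 0.0899 = 0.2628
Σp_1ᵢ² = 0.06² + 0.56² + 0.02² + 0.02² + 0.05² + 0.29² = 0.0036 + 0.3136 + 0.0004 + 0.0004 + 0.0025 + 0.0841 = 0.4046
Σp_2ᵢ² = 0.04² + 0.29² + 0.07² + 0.26² + 0.03² + 0.31² = 0.0016 + 0.0841 + 0.0049 + 0.0676 + 0.0009 + 0.0961 = 0.2552
O = 0.2628 / √(0.4046 × 0.2552) = 0.2628 / 0.32133 = 0.8179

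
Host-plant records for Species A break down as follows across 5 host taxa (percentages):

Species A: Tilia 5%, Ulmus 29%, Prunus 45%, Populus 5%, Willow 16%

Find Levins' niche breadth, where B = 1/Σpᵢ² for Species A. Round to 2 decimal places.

Convert percentages to proportions (divide by 100).
Σpᵢ² = 0.05² + 0.29² + 0.45² + 0.05² + 0.16² = 0.0025 + 0.0841 + 0.2025 + 0.0025 + 0.0256 = 0.3172
B = 1 / 0.3172 = 3.1526

3.15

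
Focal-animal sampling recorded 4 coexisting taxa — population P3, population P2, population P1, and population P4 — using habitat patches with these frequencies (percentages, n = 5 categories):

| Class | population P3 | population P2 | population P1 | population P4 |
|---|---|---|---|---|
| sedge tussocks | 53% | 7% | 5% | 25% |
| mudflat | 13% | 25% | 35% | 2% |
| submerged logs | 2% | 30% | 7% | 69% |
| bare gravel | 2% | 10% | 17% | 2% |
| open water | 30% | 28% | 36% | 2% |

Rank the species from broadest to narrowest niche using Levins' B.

Convert percentages to proportions (divide by 100).
Σp_P3ᵢ² = 0.53² + 0.13² + 0.02² + 0.02² + 0.30² = 0.2809 + 0.0169 + 0.0004 + 0.0004 + 0.0900 = 0.3886
B_P3 = 1 / 0.3886 = 2.5733
Σp_P2ᵢ² = 0.07² + 0.25² + 0.30² + 0.10² + 0.28² = 0.0049 + 0.0625 + 0.0900 + 0.0100 + 0.0784 = 0.2458
B_P2 = 1 / 0.2458 = 4.0683
Σp_P1ᵢ² = 0.05² + 0.35² + 0.07² + 0.17² + 0.36² = 0.0025 + 0.1225 + 0.0049 + 0.0289 + 0.1296 = 0.2884
B_P1 = 1 / 0.2884 = 3.4674
Σp_P4ᵢ² = 0.25² + 0.02² + 0.69² + 0.02² + 0.02² = 0.0625 + 0.0004 + 0.4761 + 0.0004 + 0.0004 = 0.5398
B_P4 = 1 / 0.5398 = 1.8525
Ranking by B (broadest → narrowest): population P2 (4.07) > population P1 (3.47) > population P3 (2.57) > population P4 (1.85)

population P2 > population P1 > population P3 > population P4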